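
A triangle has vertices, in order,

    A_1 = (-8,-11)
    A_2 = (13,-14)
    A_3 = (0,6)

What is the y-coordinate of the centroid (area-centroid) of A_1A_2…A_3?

Apply the shoelace formula. First the cross-terms c_i = x_i·y_{i+1} − x_{i+1}·y_i:
  255, 78, 48  ⇒  2A = 381, A = 190.5.
Then Σ (y_i + y_{i+1})·c_i = -7239, so ȳ = -7239 / (6·190.5) = -19/3.

-19/3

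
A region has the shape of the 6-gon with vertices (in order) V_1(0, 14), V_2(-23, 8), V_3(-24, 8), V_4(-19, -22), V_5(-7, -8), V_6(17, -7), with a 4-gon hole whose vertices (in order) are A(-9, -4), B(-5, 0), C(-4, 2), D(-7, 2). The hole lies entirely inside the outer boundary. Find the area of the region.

704.5

Outer boundary:
Cross-terms: 322, 8, 680, -2, 185, 238  ⇒  Σ = 1431
Area = |Σ|/2 = 715.5.
Hole:
Apply Gauss's area formula: 2A = Σ (x_i·y_{i+1} − x_{i+1}·y_i), indices taken mod 4.
Σ = (-20) + (-10) + (6) + (46) = 22
Area = |Σ|/2 = 11.
Net area = 715.5 − 11 = 704.5.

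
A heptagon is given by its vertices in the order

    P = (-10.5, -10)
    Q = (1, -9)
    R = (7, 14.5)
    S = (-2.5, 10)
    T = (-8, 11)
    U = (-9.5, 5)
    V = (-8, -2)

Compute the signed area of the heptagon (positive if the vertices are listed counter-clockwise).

261.625

Apply the shoelace formula: 2A = Σ (x_i·y_{i+1} − x_{i+1}·y_i), indices taken mod 7.
Σ = (104.5) + (77.5) + (106.25) + (52.5) + (64.5) + (59) + (59) = 523.25
Signed area = Σ/2 = 261.625 (positive ⇒ counter-clockwise traversal).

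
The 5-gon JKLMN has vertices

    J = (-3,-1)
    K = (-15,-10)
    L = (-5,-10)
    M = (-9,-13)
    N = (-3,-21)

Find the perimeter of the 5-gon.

60

|JK| = √((-12)² + (-9)²) = √225 = 15
|KL| = √((10)² + (0)²) = √100 = 10
|LM| = √((-4)² + (-3)²) = √25 = 5
|MN| = √((6)² + (-8)²) = √100 = 10
|NJ| = √((0)² + (20)²) = √400 = 20
Perimeter = 15 + 10 + 5 + 10 + 20 = 60.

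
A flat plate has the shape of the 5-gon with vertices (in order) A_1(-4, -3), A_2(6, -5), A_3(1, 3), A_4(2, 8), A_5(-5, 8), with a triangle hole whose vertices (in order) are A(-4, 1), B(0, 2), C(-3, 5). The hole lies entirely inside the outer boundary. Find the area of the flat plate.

Outer boundary:
Apply Gauss's area formula: 2A = Σ (x_i·y_{i+1} − x_{i+1}·y_i), indices taken mod 5.
Σ = (38) + (23) + (2) + (56) + (47) = 166
Area = |Σ|/2 = 83.
Hole:
Apply Gauss's area formula: 2A = Σ (x_i·y_{i+1} − x_{i+1}·y_i), indices taken mod 3.
Σ = (-8) + (6) + (17) = 15
Area = |Σ|/2 = 7.5.
Net area = 83 − 7.5 = 75.5.

75.5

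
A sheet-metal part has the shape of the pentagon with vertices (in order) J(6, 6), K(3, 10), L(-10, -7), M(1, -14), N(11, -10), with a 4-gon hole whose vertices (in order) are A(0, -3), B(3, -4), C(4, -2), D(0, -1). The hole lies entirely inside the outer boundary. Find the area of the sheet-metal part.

Outer boundary:
Apply Gauss's area formula: 2A = Σ (x_i·y_{i+1} − x_{i+1}·y_i), indices taken mod 5.
Cross-terms: 42, 79, 147, 144, 126  ⇒  Σ = 538
Area = |Σ|/2 = 269.
Hole:
Apply Gauss's area formula: 2A = Σ (x_i·y_{i+1} − x_{i+1}·y_i), indices taken mod 4.
A→B: (0)(-4) − (3)(-3) = 9
B→C: (3)(-2) − (4)(-4) = 10
C→D: (4)(-1) − (0)(-2) = -4
D→A: (0)(-3) − (0)(-1) = 0
Σ = 15
Area = |Σ|/2 = 7.5.
Net area = 269 − 7.5 = 261.5.

261.5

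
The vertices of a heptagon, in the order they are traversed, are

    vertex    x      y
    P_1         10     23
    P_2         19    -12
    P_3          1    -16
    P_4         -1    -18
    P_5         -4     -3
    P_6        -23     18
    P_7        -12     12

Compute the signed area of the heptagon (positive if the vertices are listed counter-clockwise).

-774.5

Apply the shoelace formula: 2A = Σ (x_i·y_{i+1} − x_{i+1}·y_i), indices taken mod 7.
Σ = (-557) + (-292) + (-34) + (-69) + (-141) + (-60) + (-396) = -1549
Signed area = Σ/2 = -774.5 (negative ⇒ clockwise traversal).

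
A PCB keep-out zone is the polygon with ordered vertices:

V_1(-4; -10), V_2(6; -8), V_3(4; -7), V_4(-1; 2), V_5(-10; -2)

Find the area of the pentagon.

V_1→V_2: (-4)(-8) − (6)(-10) = 92
V_2→V_3: (6)(-7) − (4)(-8) = -10
V_3→V_4: (4)(2) − (-1)(-7) = 1
V_4→V_5: (-1)(-2) − (-10)(2) = 22
V_5→V_1: (-10)(-10) − (-4)(-2) = 92
Σ = 197
Area = |Σ|/2 = 98.5.

98.5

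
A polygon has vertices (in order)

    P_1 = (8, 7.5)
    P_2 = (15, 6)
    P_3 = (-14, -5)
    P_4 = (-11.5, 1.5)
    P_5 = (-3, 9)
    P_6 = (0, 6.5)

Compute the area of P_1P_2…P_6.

Cross-terms: -64.5, 9, -78.5, -99, -19.5, -52  ⇒  Σ = -304.5
Area = |Σ|/2 = 152.25.

152.25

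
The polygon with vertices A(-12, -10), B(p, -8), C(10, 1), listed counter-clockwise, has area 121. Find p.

14

The doubled signed area Σ (x_i y_{i+1} − x_{i+1} y_i) is linear in p.
With p=0 it equals 88; the coefficient of p is 11 (from the two edges through B).
So 11·p + 88 = 2·121 = 242 ⇒ p = 14.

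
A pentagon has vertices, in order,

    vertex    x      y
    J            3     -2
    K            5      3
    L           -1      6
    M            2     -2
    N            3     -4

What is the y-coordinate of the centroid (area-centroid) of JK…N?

Apply the shoelace (surveyor's) formula. First the cross-terms c_i = x_i·y_{i+1} − x_{i+1}·y_i:
  19, 33, -10, -2, 6  ⇒  2A = 46, A = 23.
Then Σ (y_i + y_{i+1})·c_i = 252, so ȳ = 252 / (6·23) = 42/23.

42/23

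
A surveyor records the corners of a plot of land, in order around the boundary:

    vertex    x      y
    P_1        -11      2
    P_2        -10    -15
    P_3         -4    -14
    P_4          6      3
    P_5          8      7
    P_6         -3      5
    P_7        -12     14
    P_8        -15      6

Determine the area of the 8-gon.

Apply the surveyor's formula: 2A = Σ (x_i·y_{i+1} − x_{i+1}·y_i), indices taken mod 8.
Cross-terms: 185, 80, 72, 18, 61, 18, 138, 36  ⇒  Σ = 608
Area = |Σ|/2 = 304.

304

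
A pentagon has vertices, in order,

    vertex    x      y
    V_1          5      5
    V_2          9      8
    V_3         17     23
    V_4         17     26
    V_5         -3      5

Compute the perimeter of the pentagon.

|V_1V_2| = √((4)² + (3)²) = √25 = 5
|V_2V_3| = √((8)² + (15)²) = √289 = 17
|V_3V_4| = √((0)² + (3)²) = √9 = 3
|V_4V_5| = √((-20)² + (-21)²) = √841 = 29
|V_5V_1| = √((8)² + (0)²) = √64 = 8
Perimeter = 5 + 17 + 3 + 29 + 8 = 62.

62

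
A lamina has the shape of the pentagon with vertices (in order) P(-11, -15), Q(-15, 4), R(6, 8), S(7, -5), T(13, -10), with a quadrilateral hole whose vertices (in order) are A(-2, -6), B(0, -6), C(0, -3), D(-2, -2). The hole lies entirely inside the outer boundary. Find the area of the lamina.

Outer boundary:
Σ = (-269) + (-144) + (-86) + (-5) + (-305) = -809
Area = |Σ|/2 = 404.5.
Hole:
Apply the surveyor's formula: 2A = Σ (x_i·y_{i+1} − x_{i+1}·y_i), indices taken mod 4.
Cross-terms: 12, 0, -6, 8  ⇒  Σ = 14
Area = |Σ|/2 = 7.
Net area = 404.5 − 7 = 397.5.

397.5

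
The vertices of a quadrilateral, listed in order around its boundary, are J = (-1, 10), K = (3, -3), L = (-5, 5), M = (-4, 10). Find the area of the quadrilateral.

43.5

Apply Gauss's area formula: 2A = Σ (x_i·y_{i+1} − x_{i+1}·y_i), indices taken mod 4.
Cross-terms: -27, 0, -30, -30  ⇒  Σ = -87
Area = |Σ|/2 = 43.5.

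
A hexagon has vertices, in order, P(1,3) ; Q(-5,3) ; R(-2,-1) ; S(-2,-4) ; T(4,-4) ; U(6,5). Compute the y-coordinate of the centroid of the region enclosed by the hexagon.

Apply the surveyor's formula. First the cross-terms c_i = x_i·y_{i+1} − x_{i+1}·y_i:
  18, 11, 6, 24, 44, 13  ⇒  2A = 116, A = 58.
Then Σ (y_i + y_{i+1})·c_i = 56, so ȳ = 56 / (6·58) = 14/87.

14/87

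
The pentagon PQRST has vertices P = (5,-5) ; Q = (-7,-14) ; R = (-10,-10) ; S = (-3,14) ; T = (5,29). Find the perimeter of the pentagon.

|PQ| = √((-12)² + (-9)²) = √225 = 15
|QR| = √((-3)² + (4)²) = √25 = 5
|RS| = √((7)² + (24)²) = √625 = 25
|ST| = √((8)² + (15)²) = √289 = 17
|TP| = √((0)² + (-34)²) = √1156 = 34
Perimeter = 15 + 5 + 25 + 17 + 34 = 96.

96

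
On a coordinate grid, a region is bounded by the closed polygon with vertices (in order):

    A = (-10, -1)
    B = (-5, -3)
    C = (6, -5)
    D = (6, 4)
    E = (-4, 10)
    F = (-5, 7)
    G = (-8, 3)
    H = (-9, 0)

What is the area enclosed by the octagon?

148.5

Apply the shoelace formula: 2A = Σ (x_i·y_{i+1} − x_{i+1}·y_i), indices taken mod 8.
Σ = (25) + (43) + (54) + (76) + (22) + (41) + (27) + (9) = 297
Area = |Σ|/2 = 148.5.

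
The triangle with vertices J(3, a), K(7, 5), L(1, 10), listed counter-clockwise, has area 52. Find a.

-9

The doubled signed area Σ (x_i y_{i+1} − x_{i+1} y_i) is linear in a.
With a=0 it equals 50; the coefficient of a is -6 (from the two edges through J).
So -6·a + 50 = 2·52 = 104 ⇒ a = -9.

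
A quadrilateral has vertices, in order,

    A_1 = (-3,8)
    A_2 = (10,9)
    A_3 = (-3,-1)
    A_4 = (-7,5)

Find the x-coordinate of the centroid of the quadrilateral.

Apply the surveyor's formula. First the cross-terms c_i = x_i·y_{i+1} − x_{i+1}·y_i:
  -107, 17, -22, -41  ⇒  2A = -153, A = -76.5.
Then Σ (x_i + x_{i+1})·c_i = 0, so x̄ = 0 / (6·(-76.5)) = 0.

0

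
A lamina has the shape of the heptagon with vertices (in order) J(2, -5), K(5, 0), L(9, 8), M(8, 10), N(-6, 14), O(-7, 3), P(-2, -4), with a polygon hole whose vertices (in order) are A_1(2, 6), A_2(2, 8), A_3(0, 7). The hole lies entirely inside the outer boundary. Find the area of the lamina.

Outer boundary:
Σ = (25) + (40) + (26) + (172) + (80) + (34) + (18) = 395
Area = |Σ|/2 = 197.5.
Hole:
Σ = (4) + (14) + (-14) = 4
Area = |Σ|/2 = 2.
Net area = 197.5 − 2 = 195.5.

195.5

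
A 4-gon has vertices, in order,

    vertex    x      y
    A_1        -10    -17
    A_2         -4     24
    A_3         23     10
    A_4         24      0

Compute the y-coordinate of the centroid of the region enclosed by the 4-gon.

Apply the surveyor's formula. First the cross-terms c_i = x_i·y_{i+1} − x_{i+1}·y_i:
  -308, -592, -240, -408  ⇒  2A = -1548, A = -774.
Then Σ (y_i + y_{i+1})·c_i = -17748, so ȳ = -17748 / (6·(-774)) = 493/129.

493/129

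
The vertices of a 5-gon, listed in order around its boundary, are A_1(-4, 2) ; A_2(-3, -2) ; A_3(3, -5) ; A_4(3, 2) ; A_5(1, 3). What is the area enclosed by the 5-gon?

Σ = (14) + (21) + (21) + (7) + (14) = 77
Area = |Σ|/2 = 38.5.

38.5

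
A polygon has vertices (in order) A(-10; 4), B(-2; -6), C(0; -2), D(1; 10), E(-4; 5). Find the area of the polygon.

76.5

Apply the surveyor's formula: 2A = Σ (x_i·y_{i+1} − x_{i+1}·y_i), indices taken mod 5.
Cross-terms: 68, 4, 2, 45, 34  ⇒  Σ = 153
Area = |Σ|/2 = 76.5.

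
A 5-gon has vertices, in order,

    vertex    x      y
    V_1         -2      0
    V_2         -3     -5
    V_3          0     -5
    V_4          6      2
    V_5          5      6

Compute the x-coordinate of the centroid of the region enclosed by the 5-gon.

407/279

Apply the shoelace (surveyor's) formula. First the cross-terms c_i = x_i·y_{i+1} − x_{i+1}·y_i:
  10, 15, 30, 26, 12  ⇒  2A = 93, A = 46.5.
Then Σ (x_i + x_{i+1})·c_i = 407, so x̄ = 407 / (6·46.5) = 407/279.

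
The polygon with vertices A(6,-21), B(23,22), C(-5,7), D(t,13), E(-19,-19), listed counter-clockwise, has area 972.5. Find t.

Write out the shoelace sum; only the two edges meeting at D involve t:
2·Area = [((-5)·13 − t·7) + (t·(-19) − (-19)·13)] + 1399
       = -26·t + 1581 = 1945
⇒ t = -14.

-14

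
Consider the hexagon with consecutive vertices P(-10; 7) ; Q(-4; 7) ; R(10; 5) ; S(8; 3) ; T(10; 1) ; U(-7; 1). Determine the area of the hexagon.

93

Cross-terms: -42, -90, -10, -22, 17, -39  ⇒  Σ = -186
Area = |Σ|/2 = 93.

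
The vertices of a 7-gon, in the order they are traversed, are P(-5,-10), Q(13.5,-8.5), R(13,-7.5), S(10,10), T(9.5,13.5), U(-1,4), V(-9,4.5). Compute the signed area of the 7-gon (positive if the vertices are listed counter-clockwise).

313.625

Apply the surveyor's formula: 2A = Σ (x_i·y_{i+1} − x_{i+1}·y_i), indices taken mod 7.
Cross-terms: 177.5, 9.25, 205, 40, 51.5, 31.5, 112.5  ⇒  Σ = 627.25
Signed area = Σ/2 = 313.625 (positive ⇒ counter-clockwise traversal).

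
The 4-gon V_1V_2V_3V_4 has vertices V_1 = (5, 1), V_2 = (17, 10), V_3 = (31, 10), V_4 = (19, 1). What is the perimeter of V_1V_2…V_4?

58

|V_1V_2| = √((12)² + (9)²) = √225 = 15
|V_2V_3| = √((14)² + (0)²) = √196 = 14
|V_3V_4| = √((-12)² + (-9)²) = √225 = 15
|V_4V_1| = √((-14)² + (0)²) = √196 = 14
Perimeter = 15 + 14 + 15 + 14 = 58.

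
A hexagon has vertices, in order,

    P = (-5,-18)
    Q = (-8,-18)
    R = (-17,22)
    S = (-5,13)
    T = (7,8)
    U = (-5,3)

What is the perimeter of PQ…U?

|PQ| = √((-3)² + (0)²) = √9 = 3
|QR| = √((-9)² + (40)²) = √1681 = 41
|RS| = √((12)² + (-9)²) = √225 = 15
|ST| = √((12)² + (-5)²) = √169 = 13
|TU| = √((-12)² + (-5)²) = √169 = 13
|UP| = √((0)² + (-21)²) = √441 = 21
Perimeter = 3 + 41 + 15 + 13 + 13 + 21 = 106.

106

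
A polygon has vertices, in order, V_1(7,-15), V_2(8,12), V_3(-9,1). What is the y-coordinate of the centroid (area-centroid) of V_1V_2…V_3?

Apply the surveyor's formula. First the cross-terms c_i = x_i·y_{i+1} − x_{i+1}·y_i:
  204, 116, 128  ⇒  2A = 448, A = 224.
Then Σ (y_i + y_{i+1})·c_i = -896, so ȳ = -896 / (6·224) = -2/3.

-2/3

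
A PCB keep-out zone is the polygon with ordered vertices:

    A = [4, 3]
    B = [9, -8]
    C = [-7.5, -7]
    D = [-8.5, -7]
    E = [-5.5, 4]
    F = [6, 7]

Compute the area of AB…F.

167

Apply the shoelace (surveyor's) formula: 2A = Σ (x_i·y_{i+1} − x_{i+1}·y_i), indices taken mod 6.
Σ = (-59) + (-123) + (-7) + (-72.5) + (-62.5) + (-10) = -334
Area = |Σ|/2 = 167.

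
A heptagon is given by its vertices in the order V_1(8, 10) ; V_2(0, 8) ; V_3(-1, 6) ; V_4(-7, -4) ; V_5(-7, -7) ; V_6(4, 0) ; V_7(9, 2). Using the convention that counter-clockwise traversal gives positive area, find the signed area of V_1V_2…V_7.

124.5

V_1→V_2: (8)(8) − (0)(10) = 64
V_2→V_3: (0)(6) − (-1)(8) = 8
V_3→V_4: (-1)(-4) − (-7)(6) = 46
V_4→V_5: (-7)(-7) − (-7)(-4) = 21
V_5→V_6: (-7)(0) − (4)(-7) = 28
V_6→V_7: (4)(2) − (9)(0) = 8
V_7→V_1: (9)(10) − (8)(2) = 74
Σ = 249
Signed area = Σ/2 = 124.5 (positive ⇒ counter-clockwise traversal).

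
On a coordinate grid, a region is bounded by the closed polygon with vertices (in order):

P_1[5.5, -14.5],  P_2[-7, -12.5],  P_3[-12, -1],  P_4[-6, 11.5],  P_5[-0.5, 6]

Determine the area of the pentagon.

256.625

Apply the shoelace (surveyor's) formula: 2A = Σ (x_i·y_{i+1} − x_{i+1}·y_i), indices taken mod 5.
Σ = (-170.25) + (-143) + (-144) + (-30.25) + (-25.75) = -513.25
Area = |Σ|/2 = 256.625.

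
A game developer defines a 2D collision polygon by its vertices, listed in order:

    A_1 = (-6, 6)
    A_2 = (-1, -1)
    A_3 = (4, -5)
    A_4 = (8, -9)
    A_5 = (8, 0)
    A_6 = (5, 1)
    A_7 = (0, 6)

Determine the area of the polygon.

85.5

Apply the shoelace (surveyor's) formula: 2A = Σ (x_i·y_{i+1} − x_{i+1}·y_i), indices taken mod 7.
Σ = (12) + (9) + (4) + (72) + (8) + (30) + (36) = 171
Area = |Σ|/2 = 85.5.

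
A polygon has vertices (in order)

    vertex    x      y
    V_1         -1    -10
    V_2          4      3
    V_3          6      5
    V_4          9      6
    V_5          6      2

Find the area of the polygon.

Apply the surveyor's formula: 2A = Σ (x_i·y_{i+1} − x_{i+1}·y_i), indices taken mod 5.
Σ = (37) + (2) + (-9) + (-18) + (-58) = -46
Area = |Σ|/2 = 23.

23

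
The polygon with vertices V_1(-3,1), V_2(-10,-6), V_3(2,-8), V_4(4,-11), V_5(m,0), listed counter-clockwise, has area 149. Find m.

14

Write out the shoelace sum; only the two edges meeting at V_5 involve m:
2·Area = [(4·0 − m·(-11)) + (m·1 − (-3)·0)] + 130
       = 12·m + 130 = 298
⇒ m = 14.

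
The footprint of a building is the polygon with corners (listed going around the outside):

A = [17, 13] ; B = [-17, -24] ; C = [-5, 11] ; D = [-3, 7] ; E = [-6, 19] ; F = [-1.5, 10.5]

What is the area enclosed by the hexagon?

371.75

Σ = (-187) + (-307) + (-2) + (-15) + (-34.5) + (-198) = -743.5
Area = |Σ|/2 = 371.75.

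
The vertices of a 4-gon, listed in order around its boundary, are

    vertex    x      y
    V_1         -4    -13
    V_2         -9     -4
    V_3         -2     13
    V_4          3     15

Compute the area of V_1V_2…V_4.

Apply Gauss's area formula: 2A = Σ (x_i·y_{i+1} − x_{i+1}·y_i), indices taken mod 4.
Σ = (-101) + (-125) + (-69) + (21) = -274
Area = |Σ|/2 = 137.

137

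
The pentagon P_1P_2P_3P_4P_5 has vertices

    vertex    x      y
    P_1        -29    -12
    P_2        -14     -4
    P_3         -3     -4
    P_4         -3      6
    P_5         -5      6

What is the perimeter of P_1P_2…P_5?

|P_1P_2| = √((15)² + (8)²) = √289 = 17
|P_2P_3| = √((11)² + (0)²) = √121 = 11
|P_3P_4| = √((0)² + (10)²) = √100 = 10
|P_4P_5| = √((-2)² + (0)²) = √4 = 2
|P_5P_1| = √((-24)² + (-18)²) = √900 = 30
Perimeter = 17 + 11 + 10 + 2 + 30 = 70.

70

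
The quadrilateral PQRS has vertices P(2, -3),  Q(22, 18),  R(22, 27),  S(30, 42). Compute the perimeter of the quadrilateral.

|PQ| = √((20)² + (21)²) = √841 = 29
|QR| = √((0)² + (9)²) = √81 = 9
|RS| = √((8)² + (15)²) = √289 = 17
|SP| = √((-28)² + (-45)²) = √2809 = 53
Perimeter = 29 + 9 + 17 + 53 = 108.

108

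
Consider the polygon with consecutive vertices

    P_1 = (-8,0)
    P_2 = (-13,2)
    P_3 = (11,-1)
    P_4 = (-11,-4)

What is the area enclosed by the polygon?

56

P_1→P_2: (-8)(2) − (-13)(0) = -16
P_2→P_3: (-13)(-1) − (11)(2) = -9
P_3→P_4: (11)(-4) − (-11)(-1) = -55
P_4→P_1: (-11)(0) − (-8)(-4) = -32
Σ = -112
Area = |Σ|/2 = 56.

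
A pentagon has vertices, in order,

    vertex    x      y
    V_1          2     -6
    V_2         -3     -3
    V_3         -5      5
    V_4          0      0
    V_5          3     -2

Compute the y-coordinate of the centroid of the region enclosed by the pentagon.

-67/51

Apply Gauss's area formula. First the cross-terms c_i = x_i·y_{i+1} − x_{i+1}·y_i:
  -24, -30, 0, 0, -14  ⇒  2A = -68, A = -34.
Then Σ (y_i + y_{i+1})·c_i = 268, so ȳ = 268 / (6·(-34)) = -67/51.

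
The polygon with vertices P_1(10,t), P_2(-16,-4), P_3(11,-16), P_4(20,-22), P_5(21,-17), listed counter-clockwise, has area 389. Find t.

4

The doubled signed area Σ (x_i y_{i+1} − x_{i+1} y_i) is linear in t.
With t=0 it equals 630; the coefficient of t is 37 (from the two edges through P_1).
So 37·t + 630 = 2·389 = 778 ⇒ t = 4.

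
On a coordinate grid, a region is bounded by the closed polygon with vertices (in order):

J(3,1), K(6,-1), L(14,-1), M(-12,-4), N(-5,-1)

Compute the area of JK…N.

Apply the surveyor's formula: 2A = Σ (x_i·y_{i+1} − x_{i+1}·y_i), indices taken mod 5.
J→K: (3)(-1) − (6)(1) = -9
K→L: (6)(-1) − (14)(-1) = 8
L→M: (14)(-4) − (-12)(-1) = -68
M→N: (-12)(-1) − (-5)(-4) = -8
N→J: (-5)(1) − (3)(-1) = -2
Σ = -79
Area = |Σ|/2 = 39.5.

39.5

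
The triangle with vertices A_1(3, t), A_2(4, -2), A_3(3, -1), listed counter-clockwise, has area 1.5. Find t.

The doubled signed area Σ (x_i y_{i+1} − x_{i+1} y_i) is linear in t.
With t=0 it equals -1; the coefficient of t is -1 (from the two edges through A_1).
So -1·t + -1 = 2·1.5 = 3 ⇒ t = -4.

-4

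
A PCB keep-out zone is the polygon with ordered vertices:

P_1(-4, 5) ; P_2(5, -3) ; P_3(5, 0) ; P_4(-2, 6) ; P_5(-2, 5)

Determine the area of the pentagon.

22

P_1→P_2: (-4)(-3) − (5)(5) = -13
P_2→P_3: (5)(0) − (5)(-3) = 15
P_3→P_4: (5)(6) − (-2)(0) = 30
P_4→P_5: (-2)(5) − (-2)(6) = 2
P_5→P_1: (-2)(5) − (-4)(5) = 10
Σ = 44
Area = |Σ|/2 = 22.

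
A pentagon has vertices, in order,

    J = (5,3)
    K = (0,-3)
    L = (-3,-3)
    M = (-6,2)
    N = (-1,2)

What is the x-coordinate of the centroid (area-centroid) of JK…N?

-62/71

Apply the shoelace (surveyor's) formula. First the cross-terms c_i = x_i·y_{i+1} − x_{i+1}·y_i:
  -15, -9, -24, -10, -13  ⇒  2A = -71, A = -35.5.
Then Σ (x_i + x_{i+1})·c_i = 186, so x̄ = 186 / (6·(-35.5)) = -62/71.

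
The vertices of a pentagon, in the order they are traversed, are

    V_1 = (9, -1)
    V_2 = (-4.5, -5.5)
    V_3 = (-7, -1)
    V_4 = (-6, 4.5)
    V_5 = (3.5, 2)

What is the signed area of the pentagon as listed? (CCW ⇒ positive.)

-87.375

V_1→V_2: (9)(-5.5) − (-4.5)(-1) = -54
V_2→V_3: (-4.5)(-1) − (-7)(-5.5) = -34
V_3→V_4: (-7)(4.5) − (-6)(-1) = -37.5
V_4→V_5: (-6)(2) − (3.5)(4.5) = -27.75
V_5→V_1: (3.5)(-1) − (9)(2) = -21.5
Σ = -174.75
Signed area = Σ/2 = -87.375 (negative ⇒ clockwise traversal).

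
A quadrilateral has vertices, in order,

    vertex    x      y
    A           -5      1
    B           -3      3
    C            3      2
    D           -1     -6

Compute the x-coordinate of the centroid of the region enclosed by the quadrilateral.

Apply the shoelace formula. First the cross-terms c_i = x_i·y_{i+1} − x_{i+1}·y_i:
  -12, -15, -16, -31  ⇒  2A = -74, A = -37.
Then Σ (x_i + x_{i+1})·c_i = 250, so x̄ = 250 / (6·(-37)) = -125/111.

-125/111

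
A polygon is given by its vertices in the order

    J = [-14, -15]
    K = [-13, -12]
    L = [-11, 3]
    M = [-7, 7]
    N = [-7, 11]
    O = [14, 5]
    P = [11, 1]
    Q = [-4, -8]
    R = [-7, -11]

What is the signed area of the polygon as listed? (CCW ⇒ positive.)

Σ = (-27) + (-171) + (-56) + (-28) + (-189) + (-41) + (-84) + (-12) + (-49) = -657
Signed area = Σ/2 = -328.5 (negative ⇒ clockwise traversal).

-328.5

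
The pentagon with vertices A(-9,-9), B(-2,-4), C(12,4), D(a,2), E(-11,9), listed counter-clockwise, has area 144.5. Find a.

Write out the shoelace sum; only the two edges meeting at D involve a:
2·Area = [(12·2 − a·4) + (a·9 − (-11)·2)] + 238
       = 5·a + 284 = 289
⇒ a = 1.

1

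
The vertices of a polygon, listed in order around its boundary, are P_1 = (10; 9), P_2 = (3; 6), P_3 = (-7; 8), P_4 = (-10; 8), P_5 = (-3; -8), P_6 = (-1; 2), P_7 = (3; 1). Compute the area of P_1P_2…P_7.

P_1→P_2: (10)(6) − (3)(9) = 33
P_2→P_3: (3)(8) − (-7)(6) = 66
P_3→P_4: (-7)(8) − (-10)(8) = 24
P_4→P_5: (-10)(-8) − (-3)(8) = 104
P_5→P_6: (-3)(2) − (-1)(-8) = -14
P_6→P_7: (-1)(1) − (3)(2) = -7
P_7→P_1: (3)(9) − (10)(1) = 17
Σ = 223
Area = |Σ|/2 = 111.5.

111.5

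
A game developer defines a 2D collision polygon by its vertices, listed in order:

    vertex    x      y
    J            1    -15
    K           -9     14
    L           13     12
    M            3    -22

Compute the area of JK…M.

Apply the shoelace formula: 2A = Σ (x_i·y_{i+1} − x_{i+1}·y_i), indices taken mod 4.
Cross-terms: -121, -290, -322, -23  ⇒  Σ = -756
Area = |Σ|/2 = 378.

378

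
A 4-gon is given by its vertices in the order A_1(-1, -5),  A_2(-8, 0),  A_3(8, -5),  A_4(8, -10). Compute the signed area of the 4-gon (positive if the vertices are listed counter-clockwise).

-45

Apply the shoelace (surveyor's) formula: 2A = Σ (x_i·y_{i+1} − x_{i+1}·y_i), indices taken mod 4.
Σ = (-40) + (40) + (-40) + (-50) = -90
Signed area = Σ/2 = -45 (negative ⇒ clockwise traversal).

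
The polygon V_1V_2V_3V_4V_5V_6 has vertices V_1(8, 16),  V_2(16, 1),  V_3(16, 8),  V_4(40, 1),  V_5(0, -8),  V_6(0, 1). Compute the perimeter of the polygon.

116

|V_1V_2| = √((8)² + (-15)²) = √289 = 17
|V_2V_3| = √((0)² + (7)²) = √49 = 7
|V_3V_4| = √((24)² + (-7)²) = √625 = 25
|V_4V_5| = √((-40)² + (-9)²) = √1681 = 41
|V_5V_6| = √((0)² + (9)²) = √81 = 9
|V_6V_1| = √((8)² + (15)²) = √289 = 17
Perimeter = 17 + 7 + 25 + 41 + 9 + 17 = 116.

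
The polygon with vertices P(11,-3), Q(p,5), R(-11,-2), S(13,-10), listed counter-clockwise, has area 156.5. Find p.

Write out the shoelace sum; only the two edges meeting at Q involve p:
2·Area = [(11·5 − p·(-3)) + (p·(-2) − (-11)·5)] + 207
       = 1·p + 317 = 313
⇒ p = -4.

-4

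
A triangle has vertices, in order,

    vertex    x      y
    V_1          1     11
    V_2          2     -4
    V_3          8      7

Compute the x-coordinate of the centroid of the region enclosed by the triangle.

11/3

Apply Gauss's area formula. First the cross-terms c_i = x_i·y_{i+1} − x_{i+1}·y_i:
  -26, 46, 81  ⇒  2A = 101, A = 50.5.
Then Σ (x_i + x_{i+1})·c_i = 1111, so x̄ = 1111 / (6·50.5) = 11/3.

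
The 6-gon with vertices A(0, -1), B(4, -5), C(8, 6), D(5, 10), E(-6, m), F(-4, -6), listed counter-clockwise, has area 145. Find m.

The doubled signed area Σ (x_i y_{i+1} − x_{i+1} y_i) is linear in m.
With m=0 it equals 218; the coefficient of m is 9 (from the two edges through E).
So 9·m + 218 = 2·145 = 290 ⇒ m = 8.

8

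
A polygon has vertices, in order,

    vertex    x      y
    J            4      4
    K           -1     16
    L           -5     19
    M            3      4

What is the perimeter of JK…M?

|JK| = √((-5)² + (12)²) = √169 = 13
|KL| = √((-4)² + (3)²) = √25 = 5
|LM| = √((8)² + (-15)²) = √289 = 17
|MJ| = √((1)² + (0)²) = √1 = 1
Perimeter = 13 + 5 + 17 + 1 = 36.

36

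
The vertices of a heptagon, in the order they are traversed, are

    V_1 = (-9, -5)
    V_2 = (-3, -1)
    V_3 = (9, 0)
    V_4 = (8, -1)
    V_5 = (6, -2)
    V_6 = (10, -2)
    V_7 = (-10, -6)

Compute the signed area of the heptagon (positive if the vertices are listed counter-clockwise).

Apply the shoelace (surveyor's) formula: 2A = Σ (x_i·y_{i+1} − x_{i+1}·y_i), indices taken mod 7.
Σ = (-6) + (9) + (-9) + (-10) + (8) + (-80) + (-4) = -92
Signed area = Σ/2 = -46 (negative ⇒ clockwise traversal).

-46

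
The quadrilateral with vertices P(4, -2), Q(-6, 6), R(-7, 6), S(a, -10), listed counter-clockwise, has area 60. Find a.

Write out the shoelace sum; only the two edges meeting at S involve a:
2·Area = [((-7)·(-10) − a·6) + (a·(-2) − 4·(-10))] + 18
       = -8·a + 128 = 120
⇒ a = 1.

1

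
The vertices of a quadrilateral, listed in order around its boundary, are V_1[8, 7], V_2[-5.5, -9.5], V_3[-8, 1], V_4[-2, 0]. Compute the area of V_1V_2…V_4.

Apply Gauss's area formula: 2A = Σ (x_i·y_{i+1} − x_{i+1}·y_i), indices taken mod 4.
Σ = (-37.5) + (-81.5) + (2) + (-14) = -131
Area = |Σ|/2 = 65.5.

65.5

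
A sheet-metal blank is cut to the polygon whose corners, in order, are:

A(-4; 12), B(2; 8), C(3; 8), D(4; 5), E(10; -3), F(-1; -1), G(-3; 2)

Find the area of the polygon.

94.5

Σ = (-56) + (-8) + (-17) + (-62) + (-13) + (-5) + (-28) = -189
Area = |Σ|/2 = 94.5.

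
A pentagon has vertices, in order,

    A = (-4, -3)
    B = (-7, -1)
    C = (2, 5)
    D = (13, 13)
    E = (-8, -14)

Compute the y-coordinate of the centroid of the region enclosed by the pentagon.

48/199

Apply the surveyor's formula. First the cross-terms c_i = x_i·y_{i+1} − x_{i+1}·y_i:
  -17, -33, -39, -78, -32  ⇒  2A = -199, A = -99.5.
Then Σ (y_i + y_{i+1})·c_i = -144, so ȳ = -144 / (6·(-99.5)) = 48/199.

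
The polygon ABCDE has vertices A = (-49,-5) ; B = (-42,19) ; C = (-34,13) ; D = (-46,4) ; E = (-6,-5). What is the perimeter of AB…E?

|AB| = √((7)² + (24)²) = √625 = 25
|BC| = √((8)² + (-6)²) = √100 = 10
|CD| = √((-12)² + (-9)²) = √225 = 15
|DE| = √((40)² + (-9)²) = √1681 = 41
|EA| = √((-43)² + (0)²) = √1849 = 43
Perimeter = 25 + 10 + 15 + 41 + 43 = 134.

134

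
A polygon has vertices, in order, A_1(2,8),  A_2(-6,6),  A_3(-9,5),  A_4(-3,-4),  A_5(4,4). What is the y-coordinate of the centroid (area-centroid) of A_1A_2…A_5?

Apply the surveyor's formula. First the cross-terms c_i = x_i·y_{i+1} − x_{i+1}·y_i:
  60, 24, 51, 4, 24  ⇒  2A = 163, A = 81.5.
Then Σ (y_i + y_{i+1})·c_i = 1443, so ȳ = 1443 / (6·81.5) = 481/163.

481/163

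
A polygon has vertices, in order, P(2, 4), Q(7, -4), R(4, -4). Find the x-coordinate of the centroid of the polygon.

13/3

Apply Gauss's area formula. First the cross-terms c_i = x_i·y_{i+1} − x_{i+1}·y_i:
  -36, -12, 24  ⇒  2A = -24, A = -12.
Then Σ (x_i + x_{i+1})·c_i = -312, so x̄ = -312 / (6·(-12)) = 13/3.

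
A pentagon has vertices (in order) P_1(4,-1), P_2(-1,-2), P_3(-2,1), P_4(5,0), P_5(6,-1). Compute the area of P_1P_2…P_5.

Apply the shoelace (surveyor's) formula: 2A = Σ (x_i·y_{i+1} − x_{i+1}·y_i), indices taken mod 5.
P_1→P_2: (4)(-2) − (-1)(-1) = -9
P_2→P_3: (-1)(1) − (-2)(-2) = -5
P_3→P_4: (-2)(0) − (5)(1) = -5
P_4→P_5: (5)(-1) − (6)(0) = -5
P_5→P_1: (6)(-1) − (4)(-1) = -2
Σ = -26
Area = |Σ|/2 = 13.

13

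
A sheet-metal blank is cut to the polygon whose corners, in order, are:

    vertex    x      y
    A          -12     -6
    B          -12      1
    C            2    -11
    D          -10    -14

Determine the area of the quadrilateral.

Σ = (-84) + (130) + (-138) + (-108) = -200
Area = |Σ|/2 = 100.

100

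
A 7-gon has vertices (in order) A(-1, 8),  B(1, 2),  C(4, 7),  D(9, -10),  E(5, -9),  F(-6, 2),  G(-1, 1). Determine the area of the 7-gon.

100

Apply the shoelace formula: 2A = Σ (x_i·y_{i+1} − x_{i+1}·y_i), indices taken mod 7.
Σ = (-10) + (-1) + (-103) + (-31) + (-44) + (-4) + (-7) = -200
Area = |Σ|/2 = 100.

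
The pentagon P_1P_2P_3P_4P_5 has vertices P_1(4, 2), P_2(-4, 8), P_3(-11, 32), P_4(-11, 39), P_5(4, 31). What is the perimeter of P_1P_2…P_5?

|P_1P_2| = √((-8)² + (6)²) = √100 = 10
|P_2P_3| = √((-7)² + (24)²) = √625 = 25
|P_3P_4| = √((0)² + (7)²) = √49 = 7
|P_4P_5| = √((15)² + (-8)²) = √289 = 17
|P_5P_1| = √((0)² + (-29)²) = √841 = 29
Perimeter = 10 + 25 + 7 + 17 + 29 = 88.

88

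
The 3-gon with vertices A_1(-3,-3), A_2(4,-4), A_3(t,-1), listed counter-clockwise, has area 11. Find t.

The doubled signed area Σ (x_i y_{i+1} − x_{i+1} y_i) is linear in t.
With t=0 it equals 17; the coefficient of t is 1 (from the two edges through A_3).
So 1·t + 17 = 2·11 = 22 ⇒ t = 5.

5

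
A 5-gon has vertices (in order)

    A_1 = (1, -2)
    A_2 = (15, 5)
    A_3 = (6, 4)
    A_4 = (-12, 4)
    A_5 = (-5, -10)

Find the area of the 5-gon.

148.5

Σ = (35) + (30) + (72) + (140) + (20) = 297
Area = |Σ|/2 = 148.5.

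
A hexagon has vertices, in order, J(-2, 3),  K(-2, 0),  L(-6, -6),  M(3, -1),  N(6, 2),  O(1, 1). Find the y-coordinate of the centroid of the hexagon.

-178/189

Apply Gauss's area formula. First the cross-terms c_i = x_i·y_{i+1} − x_{i+1}·y_i:
  6, 12, 24, 12, 4, 5  ⇒  2A = 63, A = 31.5.
Then Σ (y_i + y_{i+1})·c_i = -178, so ȳ = -178 / (6·31.5) = -178/189.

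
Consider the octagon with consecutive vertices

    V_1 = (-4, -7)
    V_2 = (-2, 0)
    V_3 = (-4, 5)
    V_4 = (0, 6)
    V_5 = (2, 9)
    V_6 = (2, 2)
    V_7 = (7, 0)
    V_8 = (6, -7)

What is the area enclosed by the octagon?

103.5

Apply Gauss's area formula: 2A = Σ (x_i·y_{i+1} − x_{i+1}·y_i), indices taken mod 8.
Σ = (-14) + (-10) + (-24) + (-12) + (-14) + (-14) + (-49) + (-70) = -207
Area = |Σ|/2 = 103.5.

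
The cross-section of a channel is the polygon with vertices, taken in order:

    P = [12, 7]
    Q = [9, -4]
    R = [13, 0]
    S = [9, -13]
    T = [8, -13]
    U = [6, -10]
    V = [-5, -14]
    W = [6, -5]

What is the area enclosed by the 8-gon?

83

Apply Gauss's area formula: 2A = Σ (x_i·y_{i+1} − x_{i+1}·y_i), indices taken mod 8.
P→Q: (12)(-4) − (9)(7) = -111
Q→R: (9)(0) − (13)(-4) = 52
R→S: (13)(-13) − (9)(0) = -169
S→T: (9)(-13) − (8)(-13) = -13
T→U: (8)(-10) − (6)(-13) = -2
U→V: (6)(-14) − (-5)(-10) = -134
V→W: (-5)(-5) − (6)(-14) = 109
W→P: (6)(7) − (12)(-5) = 102
Σ = -166
Area = |Σ|/2 = 83.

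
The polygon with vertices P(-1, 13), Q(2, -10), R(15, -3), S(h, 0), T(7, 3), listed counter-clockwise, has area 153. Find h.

14

Write out the shoelace sum; only the two edges meeting at S involve h:
2·Area = [(15·0 − h·(-3)) + (h·3 − 7·0)] + 222
       = 6·h + 222 = 306
⇒ h = 14.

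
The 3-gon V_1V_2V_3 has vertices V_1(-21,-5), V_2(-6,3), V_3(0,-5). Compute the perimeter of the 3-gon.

|V_1V_2| = √((15)² + (8)²) = √289 = 17
|V_2V_3| = √((6)² + (-8)²) = √100 = 10
|V_3V_1| = √((-21)² + (0)²) = √441 = 21
Perimeter = 17 + 10 + 21 = 48.

48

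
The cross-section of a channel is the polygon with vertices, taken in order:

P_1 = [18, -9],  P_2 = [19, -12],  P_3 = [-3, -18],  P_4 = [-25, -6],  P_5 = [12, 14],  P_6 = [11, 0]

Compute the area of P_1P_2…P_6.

Apply the surveyor's formula: 2A = Σ (x_i·y_{i+1} − x_{i+1}·y_i), indices taken mod 6.
P_1→P_2: (18)(-12) − (19)(-9) = -45
P_2→P_3: (19)(-18) − (-3)(-12) = -378
P_3→P_4: (-3)(-6) − (-25)(-18) = -432
P_4→P_5: (-25)(14) − (12)(-6) = -278
P_5→P_6: (12)(0) − (11)(14) = -154
P_6→P_1: (11)(-9) − (18)(0) = -99
Σ = -1386
Area = |Σ|/2 = 693.

693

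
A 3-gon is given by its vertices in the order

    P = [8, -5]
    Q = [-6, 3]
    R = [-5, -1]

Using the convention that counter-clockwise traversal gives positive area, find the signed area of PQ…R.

Cross-terms: -6, 21, 33  ⇒  Σ = 48
Signed area = Σ/2 = 24 (positive ⇒ counter-clockwise traversal).

24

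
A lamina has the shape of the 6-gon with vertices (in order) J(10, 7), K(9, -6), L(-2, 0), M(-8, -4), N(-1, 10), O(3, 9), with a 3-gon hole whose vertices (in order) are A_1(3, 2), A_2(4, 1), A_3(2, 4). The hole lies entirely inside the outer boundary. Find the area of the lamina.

Outer boundary:
Σ = (-123) + (-12) + (8) + (-84) + (-39) + (-69) = -319
Area = |Σ|/2 = 159.5.
Hole:
Σ = (-5) + (14) + (-8) = 1
Area = |Σ|/2 = 0.5.
Net area = 159.5 − 0.5 = 159.

159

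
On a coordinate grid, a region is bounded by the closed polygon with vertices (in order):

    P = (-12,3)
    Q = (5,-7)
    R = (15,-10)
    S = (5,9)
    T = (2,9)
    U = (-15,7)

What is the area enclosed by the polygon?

262

Apply the shoelace (surveyor's) formula: 2A = Σ (x_i·y_{i+1} − x_{i+1}·y_i), indices taken mod 6.
Σ = (69) + (55) + (185) + (27) + (149) + (39) = 524
Area = |Σ|/2 = 262.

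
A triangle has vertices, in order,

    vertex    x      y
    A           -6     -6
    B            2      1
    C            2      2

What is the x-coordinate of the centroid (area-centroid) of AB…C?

-2/3

Apply the surveyor's formula. First the cross-terms c_i = x_i·y_{i+1} − x_{i+1}·y_i:
  6, 2, 0  ⇒  2A = 8, A = 4.
Then Σ (x_i + x_{i+1})·c_i = -16, so x̄ = -16 / (6·4) = -2/3.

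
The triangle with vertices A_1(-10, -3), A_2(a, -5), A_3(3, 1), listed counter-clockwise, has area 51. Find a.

9

Write out the shoelace sum; only the two edges meeting at A_2 involve a:
2·Area = [((-10)·(-5) − a·(-3)) + (a·1 − 3·(-5))] + 1
       = 4·a + 66 = 102
⇒ a = 9.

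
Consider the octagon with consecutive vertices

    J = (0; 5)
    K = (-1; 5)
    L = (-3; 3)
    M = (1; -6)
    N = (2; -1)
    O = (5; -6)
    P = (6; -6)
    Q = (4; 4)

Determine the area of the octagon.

Apply the shoelace (surveyor's) formula: 2A = Σ (x_i·y_{i+1} − x_{i+1}·y_i), indices taken mod 8.
Σ = (5) + (12) + (15) + (11) + (-7) + (6) + (48) + (20) = 110
Area = |Σ|/2 = 55.

55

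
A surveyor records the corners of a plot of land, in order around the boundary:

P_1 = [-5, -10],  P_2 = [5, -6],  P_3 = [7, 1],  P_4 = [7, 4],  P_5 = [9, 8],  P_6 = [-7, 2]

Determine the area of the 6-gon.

Apply the surveyor's formula: 2A = Σ (x_i·y_{i+1} − x_{i+1}·y_i), indices taken mod 6.
Σ = (80) + (47) + (21) + (20) + (74) + (80) = 322
Area = |Σ|/2 = 161.

161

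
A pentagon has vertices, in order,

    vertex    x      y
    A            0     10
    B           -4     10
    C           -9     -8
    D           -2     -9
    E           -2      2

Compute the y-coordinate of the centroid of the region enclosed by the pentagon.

Apply the shoelace formula. First the cross-terms c_i = x_i·y_{i+1} − x_{i+1}·y_i:
  40, 122, 65, -22, -20  ⇒  2A = 185, A = 92.5.
Then Σ (y_i + y_{i+1})·c_i = -147, so ȳ = -147 / (6·92.5) = -49/185.

-49/185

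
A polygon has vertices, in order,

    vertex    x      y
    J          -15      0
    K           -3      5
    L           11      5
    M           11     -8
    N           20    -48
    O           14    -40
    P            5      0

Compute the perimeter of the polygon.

152

|JK| = √((12)² + (5)²) = √169 = 13
|KL| = √((14)² + (0)²) = √196 = 14
|LM| = √((0)² + (-13)²) = √169 = 13
|MN| = √((9)² + (-40)²) = √1681 = 41
|NO| = √((-6)² + (8)²) = √100 = 10
|OP| = √((-9)² + (40)²) = √1681 = 41
|PJ| = √((-20)² + (0)²) = √400 = 20
Perimeter = 13 + 14 + 13 + 41 + 10 + 41 + 20 = 152.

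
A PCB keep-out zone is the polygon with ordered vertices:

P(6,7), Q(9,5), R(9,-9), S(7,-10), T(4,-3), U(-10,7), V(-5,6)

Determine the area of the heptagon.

Apply the shoelace formula: 2A = Σ (x_i·y_{i+1} − x_{i+1}·y_i), indices taken mod 7.
Σ = (-33) + (-126) + (-27) + (19) + (-2) + (-25) + (-71) = -265
Area = |Σ|/2 = 132.5.

132.5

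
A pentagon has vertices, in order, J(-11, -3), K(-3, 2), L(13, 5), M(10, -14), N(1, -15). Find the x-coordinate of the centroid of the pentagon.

641/228

Apply the surveyor's formula. First the cross-terms c_i = x_i·y_{i+1} − x_{i+1}·y_i:
  -31, -41, -232, -136, -168  ⇒  2A = -608, A = -304.
Then Σ (x_i + x_{i+1})·c_i = -5128, so x̄ = -5128 / (6·(-304)) = 641/228.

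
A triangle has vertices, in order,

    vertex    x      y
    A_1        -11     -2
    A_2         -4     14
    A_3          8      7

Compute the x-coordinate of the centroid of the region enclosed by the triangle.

Apply the shoelace (surveyor's) formula. First the cross-terms c_i = x_i·y_{i+1} − x_{i+1}·y_i:
  -162, -140, 61  ⇒  2A = -241, A = -120.5.
Then Σ (x_i + x_{i+1})·c_i = 1687, so x̄ = 1687 / (6·(-120.5)) = -7/3.

-7/3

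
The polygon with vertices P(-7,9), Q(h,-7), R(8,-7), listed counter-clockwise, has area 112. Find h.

The doubled signed area Σ (x_i y_{i+1} − x_{i+1} y_i) is linear in h.
With h=0 it equals 128; the coefficient of h is -16 (from the two edges through Q).
So -16·h + 128 = 2·112 = 224 ⇒ h = -6.

-6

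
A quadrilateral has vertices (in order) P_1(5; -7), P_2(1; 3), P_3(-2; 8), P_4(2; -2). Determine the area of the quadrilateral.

P_1→P_2: (5)(3) − (1)(-7) = 22
P_2→P_3: (1)(8) − (-2)(3) = 14
P_3→P_4: (-2)(-2) − (2)(8) = -12
P_4→P_1: (2)(-7) − (5)(-2) = -4
Σ = 20
Area = |Σ|/2 = 10.

10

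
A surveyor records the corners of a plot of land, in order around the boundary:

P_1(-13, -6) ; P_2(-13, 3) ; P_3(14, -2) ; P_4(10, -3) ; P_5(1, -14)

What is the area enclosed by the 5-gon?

240

Apply the surveyor's formula: 2A = Σ (x_i·y_{i+1} − x_{i+1}·y_i), indices taken mod 5.
Σ = (-117) + (-16) + (-22) + (-137) + (-188) = -480
Area = |Σ|/2 = 240.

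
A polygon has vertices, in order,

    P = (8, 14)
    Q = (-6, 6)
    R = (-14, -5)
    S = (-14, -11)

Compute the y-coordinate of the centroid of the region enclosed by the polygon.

Apply Gauss's area formula. First the cross-terms c_i = x_i·y_{i+1} − x_{i+1}·y_i:
  132, 114, 84, -108  ⇒  2A = 222, A = 111.
Then Σ (y_i + y_{i+1})·c_i = 1086, so ȳ = 1086 / (6·111) = 181/111.

181/111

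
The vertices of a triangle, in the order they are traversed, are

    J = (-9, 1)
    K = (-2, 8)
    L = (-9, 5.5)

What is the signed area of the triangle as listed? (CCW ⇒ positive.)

15.75

Σ = (-70) + (61) + (40.5) = 31.5
Signed area = Σ/2 = 15.75 (positive ⇒ counter-clockwise traversal).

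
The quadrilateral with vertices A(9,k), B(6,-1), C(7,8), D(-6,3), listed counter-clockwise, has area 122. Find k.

-13

The doubled signed area Σ (x_i y_{i+1} − x_{i+1} y_i) is linear in k.
With k=0 it equals 88; the coefficient of k is -12 (from the two edges through A).
So -12·k + 88 = 2·122 = 244 ⇒ k = -13.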